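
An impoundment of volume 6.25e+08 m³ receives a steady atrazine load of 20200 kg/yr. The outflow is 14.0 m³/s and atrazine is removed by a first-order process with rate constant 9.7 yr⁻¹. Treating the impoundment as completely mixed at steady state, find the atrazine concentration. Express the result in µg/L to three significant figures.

Outflow Q = 14.0 m³/s × 3.156e+07 s/yr = 4.418e+08 m³/yr.
Steady-state CSTR mass balance: W = Q·C + k·V·C, so C = W/(Q + kV).
Q + kV = 4.418e+08 + 9.7·6.25e+08 = 6.504e+09 m³/yr.
C = 20200/6.504e+09 = 3.106e-06 kg/m³ = 0.003106 mg/L = 3.106 µg/L.

3.11 µg/L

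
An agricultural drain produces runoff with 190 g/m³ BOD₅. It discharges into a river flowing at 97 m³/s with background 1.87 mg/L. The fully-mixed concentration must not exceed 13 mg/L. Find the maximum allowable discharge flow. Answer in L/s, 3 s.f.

Mass balance at complete mixing: C_std·(Q_w + Q_r) = Q_w·C_e + Q_r·C_b.
Rearranging, Q_w = Q_r·(C_std − C_b)/(C_e − C_std) = 97·(13 − 1.87) / (190 − 13) = 6.099 m³/s.
= 6099 L/s.

6100 L/s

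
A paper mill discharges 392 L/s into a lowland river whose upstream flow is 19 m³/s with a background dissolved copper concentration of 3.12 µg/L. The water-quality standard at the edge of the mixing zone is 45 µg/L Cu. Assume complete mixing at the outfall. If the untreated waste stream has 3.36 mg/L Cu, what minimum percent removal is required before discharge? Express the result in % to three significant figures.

392 L/s = 0.392 m³/s.
3.12 µg/L = 0.00312 mg/L.
45 µg/L = 0.045 mg/L.
Mass balance: 0.045·19.39 = 0.392·Cₑ + 19·0.00312.
Cₑ = (0.8726 − 0.05928) / 0.392 = 2.075 mg/L.
Required removal = 1 − 2.075/3.36 = 38.25 %.

38.2 %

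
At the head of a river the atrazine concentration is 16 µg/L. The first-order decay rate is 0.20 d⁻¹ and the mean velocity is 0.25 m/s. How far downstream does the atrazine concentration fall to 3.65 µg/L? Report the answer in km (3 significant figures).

160 km

From C = C₀·e^(−kt), t = ln(C₀/C)/k = ln(16/3.65)/0.20 = 1.478/0.20 = 7.389 d.
Distance = v·t = 0.25 m/s × 6.384e+05 s = 1.596e+05 m = 159.6 km.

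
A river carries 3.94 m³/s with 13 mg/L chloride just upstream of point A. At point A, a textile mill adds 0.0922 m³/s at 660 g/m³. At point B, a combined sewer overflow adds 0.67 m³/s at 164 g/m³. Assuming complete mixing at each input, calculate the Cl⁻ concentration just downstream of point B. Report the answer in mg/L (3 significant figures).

47.2 mg/L

After input A: C = (3.94·13 + 0.0922·660) / 4.032 = 27.79 mg/L.
After input B: C = (4.032·27.79 + 0.67·164) / 4.702 = 47.2 mg/L.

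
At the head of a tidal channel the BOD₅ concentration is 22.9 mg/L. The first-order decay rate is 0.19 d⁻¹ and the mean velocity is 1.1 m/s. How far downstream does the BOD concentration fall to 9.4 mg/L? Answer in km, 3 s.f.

445 km

From C = C₀·e^(−kt), t = ln(C₀/C)/k = ln(22.9/9.4)/0.19 = 0.8904/0.19 = 4.686 d.
Distance = v·t = 1.1 m/s × 4.049e+05 s = 4.454e+05 m = 445.4 km.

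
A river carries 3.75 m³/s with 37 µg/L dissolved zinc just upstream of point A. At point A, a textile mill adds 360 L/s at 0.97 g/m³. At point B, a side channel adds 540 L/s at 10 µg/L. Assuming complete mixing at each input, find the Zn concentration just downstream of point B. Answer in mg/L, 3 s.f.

37 µg/L = 0.037 mg/L.
360 L/s = 0.36 m³/s.
After input A: C = (3.75·0.037 + 0.36·0.97) / 4.11 = 0.1187 mg/L.
540 L/s = 0.54 m³/s.
10 µg/L = 0.01 mg/L.
After input B: C = (4.11·0.1187 + 0.54·0.01) / 4.65 = 0.1061 mg/L.

0.106 mg/L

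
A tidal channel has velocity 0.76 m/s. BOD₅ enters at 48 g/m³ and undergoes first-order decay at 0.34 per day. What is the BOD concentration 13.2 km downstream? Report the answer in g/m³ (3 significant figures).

Travel time t = 13.2 km / 0.76 m/s = 1.32e+04/0.76 = 1.737e+04 s = 0.201 d.
First-order decay: C = 48·exp(−0.34·0.201) = 48·0.9339 = 44.83 g/m³.

44.8 g/m³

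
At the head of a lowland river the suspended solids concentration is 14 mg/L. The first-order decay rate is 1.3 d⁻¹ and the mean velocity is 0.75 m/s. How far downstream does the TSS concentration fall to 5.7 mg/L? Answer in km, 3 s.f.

From C = C₀·e^(−kt), t = ln(C₀/C)/k = ln(14/5.7)/1.3 = 0.8986/1.3 = 0.6912 d.
Distance = v·t = 0.75 m/s × 5.972e+04 s = 4.479e+04 m = 44.79 km.

44.8 km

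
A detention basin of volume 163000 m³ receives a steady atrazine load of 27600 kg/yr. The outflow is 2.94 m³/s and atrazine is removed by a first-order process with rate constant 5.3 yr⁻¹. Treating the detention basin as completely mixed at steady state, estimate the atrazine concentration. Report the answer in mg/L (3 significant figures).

0.295 mg/L

Outflow Q = 2.94 m³/s × 3.156e+07 s/yr = 9.278e+07 m³/yr.
Steady-state CSTR mass balance: W = Q·C + k·V·C, so C = W/(Q + kV).
Q + kV = 9.278e+07 + 5.3·163000 = 9.364e+07 m³/yr.
C = 27600/9.364e+07 = 0.0002947 kg/m³ = 0.2947 mg/L.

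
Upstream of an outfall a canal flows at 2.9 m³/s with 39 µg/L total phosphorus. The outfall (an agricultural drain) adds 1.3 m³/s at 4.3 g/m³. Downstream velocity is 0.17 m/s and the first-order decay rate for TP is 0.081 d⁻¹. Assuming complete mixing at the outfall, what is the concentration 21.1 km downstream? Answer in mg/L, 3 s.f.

1.21 mg/L

39 µg/L = 0.039 mg/L.
After complete mixing, C₀ = (1.3·4.3 + 2.9·0.039) / 4.2 = 1.358 mg/L.
Travel time t = 2.11e+04 m / 0.17 m/s = 1.241e+05 s = 1.437 d.
C = 1.358·exp(−0.081·1.437) = 1.358·0.8902 = 1.209 mg/L.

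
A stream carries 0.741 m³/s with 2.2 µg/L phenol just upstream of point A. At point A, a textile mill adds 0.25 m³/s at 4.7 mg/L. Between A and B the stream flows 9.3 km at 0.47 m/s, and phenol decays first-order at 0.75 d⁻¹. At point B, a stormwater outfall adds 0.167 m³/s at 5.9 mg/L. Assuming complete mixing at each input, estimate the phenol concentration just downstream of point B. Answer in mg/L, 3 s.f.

2.2 µg/L = 0.0022 mg/L.
After input A: C = (0.741·0.0022 + 0.25·4.7) / 0.991 = 1.187 mg/L.
Over the 9.3 km reach to input B (t = 1.979e+04 s = 0.229 d), decay gives C = 1.187·exp(−0.75·0.229) = 0.9999 mg/L.
After input B: C = (0.991·0.9999 + 0.167·5.9) / 1.158 = 1.707 mg/L.

1.71 mg/L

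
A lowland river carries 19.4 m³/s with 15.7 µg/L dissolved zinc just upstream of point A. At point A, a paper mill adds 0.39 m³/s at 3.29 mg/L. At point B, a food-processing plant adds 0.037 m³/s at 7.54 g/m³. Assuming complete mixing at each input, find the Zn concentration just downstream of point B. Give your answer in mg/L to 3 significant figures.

15.7 µg/L = 0.0157 mg/L.
After input A: C = (19.4·0.0157 + 0.39·3.29) / 19.79 = 0.08023 mg/L.
After input B: C = (19.79·0.08023 + 0.037·7.54) / 19.83 = 0.09415 mg/L.

0.0941 mg/L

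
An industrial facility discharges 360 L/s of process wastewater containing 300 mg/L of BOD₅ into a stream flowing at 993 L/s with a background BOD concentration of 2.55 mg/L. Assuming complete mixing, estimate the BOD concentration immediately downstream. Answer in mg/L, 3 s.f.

81.7 mg/L

360 L/s = 0.36 m³/s.
993 L/s = 0.993 m³/s.
Conservation of mass across the mixing zone: C = (0.36·300 + 0.993·2.55) / (0.36 + 0.993) = 110.5/1.353 = 81.69 mg/L.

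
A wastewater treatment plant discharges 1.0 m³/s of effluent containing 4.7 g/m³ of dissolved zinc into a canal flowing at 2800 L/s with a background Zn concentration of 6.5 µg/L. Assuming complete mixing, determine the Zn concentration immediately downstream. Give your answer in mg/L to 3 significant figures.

2800 L/s = 2.8 m³/s.
6.5 µg/L = 0.0065 mg/L.
Conservation of mass across the mixing zone: C = (1·4.7 + 2.8·0.0065) / (1 + 2.8) = 4.718/3.8 = 1.242 mg/L.

1.24 mg/L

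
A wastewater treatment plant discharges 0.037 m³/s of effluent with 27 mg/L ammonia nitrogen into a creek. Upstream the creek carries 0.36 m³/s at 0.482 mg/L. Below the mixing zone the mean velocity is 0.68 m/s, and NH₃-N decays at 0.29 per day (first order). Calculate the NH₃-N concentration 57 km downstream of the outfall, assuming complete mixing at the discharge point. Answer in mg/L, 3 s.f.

After complete mixing, C₀ = (0.037·27 + 0.36·0.482) / 0.397 = 2.953 mg/L.
Travel time t = 5.7e+04 m / 0.68 m/s = 8.382e+04 s = 0.9702 d.
C = 2.953·exp(−0.29·0.9702) = 2.953·0.7548 = 2.229 mg/L.

2.23 mg/L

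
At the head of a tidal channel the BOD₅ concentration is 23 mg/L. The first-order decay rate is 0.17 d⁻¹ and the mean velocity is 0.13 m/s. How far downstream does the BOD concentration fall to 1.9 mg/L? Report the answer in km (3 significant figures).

165 km

From C = C₀·e^(−kt), t = ln(C₀/C)/k = ln(23/1.9)/0.17 = 2.494/0.17 = 14.67 d.
Distance = v·t = 0.13 m/s × 1.267e+06 s = 1.648e+05 m = 164.8 km.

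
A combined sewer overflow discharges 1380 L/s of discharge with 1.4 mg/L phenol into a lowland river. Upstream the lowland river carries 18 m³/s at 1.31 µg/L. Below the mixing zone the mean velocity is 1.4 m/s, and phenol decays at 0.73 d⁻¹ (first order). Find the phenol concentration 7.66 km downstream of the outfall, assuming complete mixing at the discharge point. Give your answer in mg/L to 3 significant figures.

1380 L/s = 1.38 m³/s.
1.31 µg/L = 0.00131 mg/L.
After complete mixing, C₀ = (1.38·1.4 + 18·0.00131) / 19.38 = 0.1009 mg/L.
Travel time t = 7660 m / 1.4 m/s = 5471 s = 0.06333 d.
C = 0.1009·exp(−0.73·0.06333) = 0.1009·0.9548 = 0.09635 mg/L.

0.0963 mg/L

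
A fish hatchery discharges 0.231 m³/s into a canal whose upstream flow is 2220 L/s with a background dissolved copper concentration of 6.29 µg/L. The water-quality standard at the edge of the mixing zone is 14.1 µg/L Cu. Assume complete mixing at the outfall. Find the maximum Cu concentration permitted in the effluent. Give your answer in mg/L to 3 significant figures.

2220 L/s = 2.22 m³/s.
6.29 µg/L = 0.00629 mg/L.
14.1 µg/L = 0.0141 mg/L.
Mass balance: 0.0141·2.451 = 0.231·Cₑ + 2.22·0.00629.
Cₑ = (0.03456 − 0.01396) / 0.231 = 0.08916 mg/L.

0.0892 mg/L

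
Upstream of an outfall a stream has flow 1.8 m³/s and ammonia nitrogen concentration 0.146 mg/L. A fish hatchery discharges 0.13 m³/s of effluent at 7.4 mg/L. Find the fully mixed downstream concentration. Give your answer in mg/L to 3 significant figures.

Conservation of mass across the mixing zone: C = (0.13·7.4 + 1.8·0.146) / (0.13 + 1.8) = 1.225/1.93 = 0.6346 mg/L.

0.635 mg/L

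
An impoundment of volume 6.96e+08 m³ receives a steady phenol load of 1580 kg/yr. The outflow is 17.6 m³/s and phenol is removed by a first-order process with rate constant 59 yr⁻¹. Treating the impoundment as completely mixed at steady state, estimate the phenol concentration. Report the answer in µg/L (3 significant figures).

Outflow Q = 17.6 m³/s × 3.156e+07 s/yr = 5.554e+08 m³/yr.
Steady-state CSTR mass balance: W = Q·C + k·V·C, so C = W/(Q + kV).
Q + kV = 5.554e+08 + 59·6.96e+08 = 4.162e+10 m³/yr.
C = 1580/4.162e+10 = 3.796e-08 kg/m³ = 3.796e-05 mg/L = 0.03796 µg/L.

0.0380 µg/L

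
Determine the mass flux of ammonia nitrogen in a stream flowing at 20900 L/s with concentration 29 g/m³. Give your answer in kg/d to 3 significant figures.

20900 L/s = 20.9 m³/s.
Mass flux = Q·C = 20.9 m³/s × 29 g/m³ = 606.1 g/s.
= 606.1 g/s × 86.4 = 5.237e+04 kg/d.

52400 kg/d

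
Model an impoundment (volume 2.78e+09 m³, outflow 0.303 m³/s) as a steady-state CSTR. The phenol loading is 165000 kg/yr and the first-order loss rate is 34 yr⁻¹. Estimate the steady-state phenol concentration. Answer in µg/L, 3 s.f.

1.75 µg/L

Outflow Q = 0.303 m³/s × 3.156e+07 s/yr = 9.562e+06 m³/yr.
Steady-state CSTR mass balance: W = Q·C + k·V·C, so C = W/(Q + kV).
Q + kV = 9.562e+06 + 34·2.78e+09 = 9.453e+10 m³/yr.
C = 165000/9.453e+10 = 1.745e-06 kg/m³ = 0.001745 mg/L = 1.745 µg/L.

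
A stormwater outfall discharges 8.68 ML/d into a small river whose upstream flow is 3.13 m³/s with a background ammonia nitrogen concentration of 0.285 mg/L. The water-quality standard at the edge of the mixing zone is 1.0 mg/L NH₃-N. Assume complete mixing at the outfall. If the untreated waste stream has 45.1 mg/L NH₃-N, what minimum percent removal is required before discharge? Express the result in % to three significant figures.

48.4 %

8.68 ML/d = 0.1005 m³/s.
Mass balance: 1·3.23 = 0.1005·Cₑ + 3.13·0.285.
Cₑ = (3.23 − 0.892) / 0.1005 = 23.28 mg/L.
Required removal = 1 − 23.28/45.1 = 48.39 %.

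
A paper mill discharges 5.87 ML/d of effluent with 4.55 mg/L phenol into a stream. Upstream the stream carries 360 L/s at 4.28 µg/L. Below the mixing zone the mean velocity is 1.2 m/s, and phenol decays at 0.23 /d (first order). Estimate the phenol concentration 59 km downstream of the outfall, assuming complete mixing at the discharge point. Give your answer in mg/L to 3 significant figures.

0.637 mg/L

5.87 ML/d = 0.06794 m³/s.
360 L/s = 0.36 m³/s.
4.28 µg/L = 0.00428 mg/L.
After complete mixing, C₀ = (0.06794·4.55 + 0.36·0.00428) / 0.4279 = 0.726 mg/L.
Travel time t = 5.9e+04 m / 1.2 m/s = 4.917e+04 s = 0.5691 d.
C = 0.726·exp(−0.23·0.5691) = 0.726·0.8773 = 0.6369 mg/L.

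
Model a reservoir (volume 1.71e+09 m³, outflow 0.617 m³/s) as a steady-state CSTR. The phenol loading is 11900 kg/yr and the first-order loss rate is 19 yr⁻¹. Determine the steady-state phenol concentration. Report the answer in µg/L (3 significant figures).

Outflow Q = 0.617 m³/s × 3.156e+07 s/yr = 1.947e+07 m³/yr.
Steady-state CSTR mass balance: W = Q·C + k·V·C, so C = W/(Q + kV).
Q + kV = 1.947e+07 + 19·1.71e+09 = 3.251e+10 m³/yr.
C = 11900/3.251e+10 = 3.66e-07 kg/m³ = 0.000366 mg/L = 0.366 µg/L.

0.366 µg/L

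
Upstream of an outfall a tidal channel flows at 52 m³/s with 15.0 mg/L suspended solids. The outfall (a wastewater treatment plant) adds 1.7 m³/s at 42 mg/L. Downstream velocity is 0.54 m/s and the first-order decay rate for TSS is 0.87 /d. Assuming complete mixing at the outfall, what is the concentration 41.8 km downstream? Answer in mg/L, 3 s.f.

7.27 mg/L

After complete mixing, C₀ = (1.7·42 + 52·15) / 53.7 = 15.85 mg/L.
Travel time t = 4.18e+04 m / 0.54 m/s = 7.741e+04 s = 0.8959 d.
C = 15.85·exp(−0.87·0.8959) = 15.85·0.4587 = 7.272 mg/L.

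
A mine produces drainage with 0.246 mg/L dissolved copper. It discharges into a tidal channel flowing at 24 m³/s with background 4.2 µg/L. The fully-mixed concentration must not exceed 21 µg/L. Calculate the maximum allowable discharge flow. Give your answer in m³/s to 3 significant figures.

4.2 µg/L = 0.0042 mg/L.
21 µg/L = 0.021 mg/L.
Mass balance at complete mixing: C_std·(Q_w + Q_r) = Q_w·C_e + Q_r·C_b.
Rearranging, Q_w = Q_r·(C_std − C_b)/(C_e − C_std) = 24·(0.021 − 0.0042) / (0.246 − 0.021) = 1.792 m³/s.

1.79 m³/s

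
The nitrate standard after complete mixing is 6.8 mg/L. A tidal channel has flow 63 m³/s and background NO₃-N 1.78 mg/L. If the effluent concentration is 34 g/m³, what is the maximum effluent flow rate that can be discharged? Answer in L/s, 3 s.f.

Mass balance at complete mixing: C_std·(Q_w + Q_r) = Q_w·C_e + Q_r·C_b.
Rearranging, Q_w = Q_r·(C_std − C_b)/(C_e − C_std) = 63·(6.8 − 1.78) / (34 − 6.8) = 11.63 m³/s.
= 1.163e+04 L/s.

11600 L/s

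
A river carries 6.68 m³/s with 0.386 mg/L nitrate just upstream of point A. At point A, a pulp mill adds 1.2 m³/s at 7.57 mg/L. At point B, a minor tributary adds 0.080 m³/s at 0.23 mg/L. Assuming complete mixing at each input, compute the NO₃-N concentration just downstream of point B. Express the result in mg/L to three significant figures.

1.47 mg/L

After input A: C = (6.68·0.386 + 1.2·7.57) / 7.88 = 1.48 mg/L.
After input B: C = (7.88·1.48 + 0.08·0.23) / 7.96 = 1.467 mg/L.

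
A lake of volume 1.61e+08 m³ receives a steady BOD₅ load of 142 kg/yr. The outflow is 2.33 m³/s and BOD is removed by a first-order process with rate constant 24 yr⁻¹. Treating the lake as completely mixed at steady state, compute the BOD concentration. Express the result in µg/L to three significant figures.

Outflow Q = 2.33 m³/s × 3.156e+07 s/yr = 7.353e+07 m³/yr.
Steady-state CSTR mass balance: W = Q·C + k·V·C, so C = W/(Q + kV).
Q + kV = 7.353e+07 + 24·1.61e+08 = 3.938e+09 m³/yr.
C = 142/3.938e+09 = 3.606e-08 kg/m³ = 3.606e-05 mg/L = 0.03606 µg/L.

0.0361 µg/L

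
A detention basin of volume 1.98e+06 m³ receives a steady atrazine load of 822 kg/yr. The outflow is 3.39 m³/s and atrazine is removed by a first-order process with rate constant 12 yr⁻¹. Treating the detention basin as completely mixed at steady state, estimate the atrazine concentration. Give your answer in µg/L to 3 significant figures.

6.29 µg/L

Outflow Q = 3.39 m³/s × 3.156e+07 s/yr = 1.07e+08 m³/yr.
Steady-state CSTR mass balance: W = Q·C + k·V·C, so C = W/(Q + kV).
Q + kV = 1.07e+08 + 12·1.98e+06 = 1.307e+08 m³/yr.
C = 822/1.307e+08 = 6.287e-06 kg/m³ = 0.006287 mg/L = 6.287 µg/L.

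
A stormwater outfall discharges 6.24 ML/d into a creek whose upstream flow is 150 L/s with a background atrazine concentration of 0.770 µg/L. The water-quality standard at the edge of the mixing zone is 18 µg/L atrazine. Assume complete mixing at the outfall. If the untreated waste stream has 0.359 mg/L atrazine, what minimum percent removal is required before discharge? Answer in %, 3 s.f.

85.0 %

6.24 ML/d = 0.07222 m³/s.
150 L/s = 0.15 m³/s.
0.770 µg/L = 0.00077 mg/L.
18 µg/L = 0.018 mg/L.
Mass balance: 0.018·0.2222 = 0.07222·Cₑ + 0.15·0.00077.
Cₑ = (0.004 − 0.0001155) / 0.07222 = 0.05379 mg/L.
Required removal = 1 − 0.05379/0.359 = 85.02 %.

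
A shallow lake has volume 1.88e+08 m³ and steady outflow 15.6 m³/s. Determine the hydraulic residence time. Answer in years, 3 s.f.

Q = 15.6 m³/s × 3.156e+07 s/yr = 4.923e+08 m³/yr.
Hydraulic residence time τ = V/Q = 1.88e+08/4.923e+08 = 0.3819 yr.

0.382 yr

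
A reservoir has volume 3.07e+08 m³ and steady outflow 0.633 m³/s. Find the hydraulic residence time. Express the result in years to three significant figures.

15.4 yr

Q = 0.633 m³/s × 3.156e+07 s/yr = 1.998e+07 m³/yr.
Hydraulic residence time τ = V/Q = 3.07e+08/1.998e+07 = 15.37 yr.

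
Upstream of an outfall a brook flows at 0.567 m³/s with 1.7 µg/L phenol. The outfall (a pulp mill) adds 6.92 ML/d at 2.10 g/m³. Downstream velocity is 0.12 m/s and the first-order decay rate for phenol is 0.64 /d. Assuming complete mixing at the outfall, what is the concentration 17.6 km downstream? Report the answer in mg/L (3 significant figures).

0.0882 mg/L

6.92 ML/d = 0.08009 m³/s.
1.7 µg/L = 0.0017 mg/L.
After complete mixing, C₀ = (0.08009·2.1 + 0.567·0.0017) / 0.6471 = 0.2614 mg/L.
Travel time t = 1.76e+04 m / 0.12 m/s = 1.467e+05 s = 1.698 d.
C = 0.2614·exp(−0.64·1.698) = 0.2614·0.3374 = 0.08821 mg/L.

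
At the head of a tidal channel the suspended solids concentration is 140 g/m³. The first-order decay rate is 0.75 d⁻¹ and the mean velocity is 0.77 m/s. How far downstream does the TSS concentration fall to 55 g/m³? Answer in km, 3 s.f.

82.9 km

From C = C₀·e^(−kt), t = ln(C₀/C)/k = ln(140/55)/0.75 = 0.9343/0.75 = 1.246 d.
Distance = v·t = 0.77 m/s × 1.076e+05 s = 8.288e+04 m = 82.88 km.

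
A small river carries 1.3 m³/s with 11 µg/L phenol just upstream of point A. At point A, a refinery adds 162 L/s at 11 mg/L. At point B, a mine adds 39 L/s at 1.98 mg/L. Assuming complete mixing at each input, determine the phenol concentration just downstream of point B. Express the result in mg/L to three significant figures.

1.25 mg/L

11 µg/L = 0.011 mg/L.
162 L/s = 0.162 m³/s.
After input A: C = (1.3·0.011 + 0.162·11) / 1.462 = 1.229 mg/L.
39 L/s = 0.039 m³/s.
After input B: C = (1.462·1.229 + 0.039·1.98) / 1.501 = 1.248 mg/L.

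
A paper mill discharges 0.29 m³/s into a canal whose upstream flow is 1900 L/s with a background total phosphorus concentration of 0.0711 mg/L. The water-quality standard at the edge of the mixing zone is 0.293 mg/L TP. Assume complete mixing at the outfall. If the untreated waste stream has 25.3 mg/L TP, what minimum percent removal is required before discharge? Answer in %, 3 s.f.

1900 L/s = 1.9 m³/s.
Mass balance: 0.293·2.19 = 0.29·Cₑ + 1.9·0.0711.
Cₑ = (0.6417 − 0.1351) / 0.29 = 1.747 mg/L.
Required removal = 1 − 1.747/25.3 = 93.1 %.

93.1 %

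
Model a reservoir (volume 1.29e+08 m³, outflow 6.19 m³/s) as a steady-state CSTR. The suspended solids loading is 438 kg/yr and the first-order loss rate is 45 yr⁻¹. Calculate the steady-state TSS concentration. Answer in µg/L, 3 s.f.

Outflow Q = 6.19 m³/s × 3.156e+07 s/yr = 1.953e+08 m³/yr.
Steady-state CSTR mass balance: W = Q·C + k·V·C, so C = W/(Q + kV).
Q + kV = 1.953e+08 + 45·1.29e+08 = 6e+09 m³/yr.
C = 438/6e+09 = 7.3e-08 kg/m³ = 7.3e-05 mg/L = 0.073 µg/L.

0.0730 µg/L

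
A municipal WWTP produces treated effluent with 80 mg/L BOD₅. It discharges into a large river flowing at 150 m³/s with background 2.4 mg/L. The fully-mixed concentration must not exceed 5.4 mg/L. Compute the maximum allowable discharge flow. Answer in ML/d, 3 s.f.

Mass balance at complete mixing: C_std·(Q_w + Q_r) = Q_w·C_e + Q_r·C_b.
Rearranging, Q_w = Q_r·(C_std − C_b)/(C_e − C_std) = 150·(5.4 − 2.4) / (80 − 5.4) = 6.032 m³/s.
= 521.2 ML/d.

521 ML/d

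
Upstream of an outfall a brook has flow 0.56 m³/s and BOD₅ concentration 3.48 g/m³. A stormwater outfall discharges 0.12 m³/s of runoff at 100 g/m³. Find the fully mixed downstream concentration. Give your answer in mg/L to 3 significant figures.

Flow-weighted mixing gives C = (0.12·100 + 0.56·3.48) / (0.12 + 0.56) = 13.95/0.68 = 20.51 mg/L.

20.5 mg/L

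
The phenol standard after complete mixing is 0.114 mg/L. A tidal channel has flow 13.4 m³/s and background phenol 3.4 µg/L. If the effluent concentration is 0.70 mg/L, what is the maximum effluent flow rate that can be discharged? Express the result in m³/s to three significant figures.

2.53 m³/s

3.4 µg/L = 0.0034 mg/L.
Mass balance at complete mixing: C_std·(Q_w + Q_r) = Q_w·C_e + Q_r·C_b.
Rearranging, Q_w = Q_r·(C_std − C_b)/(C_e − C_std) = 13.4·(0.114 − 0.0034) / (0.7 − 0.114) = 2.529 m³/s.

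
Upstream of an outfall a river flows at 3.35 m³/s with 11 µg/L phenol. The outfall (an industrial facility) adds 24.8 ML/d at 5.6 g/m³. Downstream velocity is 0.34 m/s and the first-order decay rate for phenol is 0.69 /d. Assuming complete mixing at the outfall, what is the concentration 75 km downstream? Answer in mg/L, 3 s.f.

24.8 ML/d = 0.287 m³/s.
11 µg/L = 0.011 mg/L.
After complete mixing, C₀ = (0.287·5.6 + 3.35·0.011) / 3.637 = 0.4521 mg/L.
Travel time t = 7.5e+04 m / 0.34 m/s = 2.206e+05 s = 2.553 d.
C = 0.4521·exp(−0.69·2.553) = 0.4521·0.1718 = 0.07765 mg/L.

0.0777 mg/L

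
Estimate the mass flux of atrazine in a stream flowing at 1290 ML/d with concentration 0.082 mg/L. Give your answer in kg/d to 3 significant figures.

1290 ML/d = 14.93 m³/s.
Mass flux = Q·C = 14.93 m³/s × 0.082 g/m³ = 1.224 g/s.
= 1.224 g/s × 86.4 = 105.8 kg/d.

106 kg/d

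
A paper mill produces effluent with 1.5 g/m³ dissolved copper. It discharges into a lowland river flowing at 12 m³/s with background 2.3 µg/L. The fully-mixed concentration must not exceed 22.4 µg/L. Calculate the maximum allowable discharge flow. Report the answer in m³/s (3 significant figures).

2.3 µg/L = 0.0023 mg/L.
22.4 µg/L = 0.0224 mg/L.
Mass balance at complete mixing: C_std·(Q_w + Q_r) = Q_w·C_e + Q_r·C_b.
Rearranging, Q_w = Q_r·(C_std − C_b)/(C_e − C_std) = 12·(0.0224 − 0.0023) / (1.5 − 0.0224) = 0.1632 m³/s.

0.163 m³/s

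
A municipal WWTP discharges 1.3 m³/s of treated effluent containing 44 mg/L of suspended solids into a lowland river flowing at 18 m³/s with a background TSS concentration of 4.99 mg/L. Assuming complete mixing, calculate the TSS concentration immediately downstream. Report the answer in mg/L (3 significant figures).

Conservation of mass across the mixing zone: C = (1.3·44 + 18·4.99) / (1.3 + 18) = 147/19.3 = 7.618 mg/L.

7.62 mg/L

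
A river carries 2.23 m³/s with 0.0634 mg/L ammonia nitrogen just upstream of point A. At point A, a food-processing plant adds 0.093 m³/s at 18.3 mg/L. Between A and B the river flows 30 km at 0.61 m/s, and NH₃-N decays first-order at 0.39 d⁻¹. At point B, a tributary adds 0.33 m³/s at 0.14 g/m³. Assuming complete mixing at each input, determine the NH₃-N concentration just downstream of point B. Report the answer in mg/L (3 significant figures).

0.574 mg/L

After input A: C = (2.23·0.0634 + 0.093·18.3) / 2.323 = 0.7935 mg/L.
Over the 30 km reach to input B (t = 4.918e+04 s = 0.5692 d), decay gives C = 0.7935·exp(−0.39·0.5692) = 0.6355 mg/L.
After input B: C = (2.323·0.6355 + 0.33·0.14) / 2.653 = 0.5739 mg/L.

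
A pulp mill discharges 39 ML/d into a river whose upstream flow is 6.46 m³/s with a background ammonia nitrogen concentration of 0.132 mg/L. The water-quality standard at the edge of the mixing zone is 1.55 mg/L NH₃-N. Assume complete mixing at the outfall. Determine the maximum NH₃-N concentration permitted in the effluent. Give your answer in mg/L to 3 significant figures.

21.8 mg/L

39 ML/d = 0.4514 m³/s.
Mass balance: 1.55·6.911 = 0.4514·Cₑ + 6.46·0.132.
Cₑ = (10.71 − 0.8527) / 0.4514 = 21.84 mg/L.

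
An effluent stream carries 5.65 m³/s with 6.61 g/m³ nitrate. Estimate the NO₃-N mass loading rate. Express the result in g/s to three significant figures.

37.3 g/s

Mass flux = Q·C = 5.65 m³/s × 6.61 g/m³ = 37.35 g/s.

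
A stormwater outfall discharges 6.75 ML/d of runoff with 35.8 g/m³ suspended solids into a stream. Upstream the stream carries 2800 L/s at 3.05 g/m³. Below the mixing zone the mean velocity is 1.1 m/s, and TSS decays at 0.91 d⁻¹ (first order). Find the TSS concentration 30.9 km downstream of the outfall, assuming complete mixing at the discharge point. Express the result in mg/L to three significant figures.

2.93 mg/L

6.75 ML/d = 0.07812 m³/s.
2800 L/s = 2.8 m³/s.
After complete mixing, C₀ = (0.07812·35.8 + 2.8·3.05) / 2.878 = 3.939 mg/L.
Travel time t = 3.09e+04 m / 1.1 m/s = 2.809e+04 s = 0.3251 d.
C = 3.939·exp(−0.91·0.3251) = 3.939·0.7439 = 2.93 mg/L.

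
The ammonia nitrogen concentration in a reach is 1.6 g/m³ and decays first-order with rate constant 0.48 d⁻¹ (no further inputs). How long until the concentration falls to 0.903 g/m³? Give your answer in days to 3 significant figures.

t = ln(C₀/C)/k = ln(1.6/0.903)/0.48 = 0.572/0.48 = 1.192 d.

1.19 d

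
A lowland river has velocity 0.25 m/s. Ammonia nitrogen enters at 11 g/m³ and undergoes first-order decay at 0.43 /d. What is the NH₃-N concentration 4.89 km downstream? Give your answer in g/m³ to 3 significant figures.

9.98 g/m³

Travel time t = 4.89 km / 0.25 m/s = 4890/0.25 = 1.956e+04 s = 0.2264 d.
First-order decay: C = 11·exp(−0.43·0.2264) = 11·0.9072 = 9.98 g/m³.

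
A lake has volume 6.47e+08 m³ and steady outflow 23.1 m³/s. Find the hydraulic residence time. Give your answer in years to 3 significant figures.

0.888 yr

Q = 23.1 m³/s × 3.156e+07 s/yr = 7.29e+08 m³/yr.
Hydraulic residence time τ = V/Q = 6.47e+08/7.29e+08 = 0.8875 yr.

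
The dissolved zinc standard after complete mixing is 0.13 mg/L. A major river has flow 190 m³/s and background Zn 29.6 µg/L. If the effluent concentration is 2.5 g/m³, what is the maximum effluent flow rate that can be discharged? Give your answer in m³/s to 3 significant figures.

8.05 m³/s

29.6 µg/L = 0.0296 mg/L.
Mass balance at complete mixing: C_std·(Q_w + Q_r) = Q_w·C_e + Q_r·C_b.
Rearranging, Q_w = Q_r·(C_std − C_b)/(C_e − C_std) = 190·(0.13 − 0.0296) / (2.5 − 0.13) = 8.049 m³/s.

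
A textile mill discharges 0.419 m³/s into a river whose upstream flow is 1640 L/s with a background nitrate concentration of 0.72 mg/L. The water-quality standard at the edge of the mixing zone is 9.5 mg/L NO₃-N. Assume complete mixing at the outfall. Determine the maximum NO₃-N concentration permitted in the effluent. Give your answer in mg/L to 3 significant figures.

43.9 mg/L

1640 L/s = 1.64 m³/s.
Mass balance: 9.5·2.059 = 0.419·Cₑ + 1.64·0.72.
Cₑ = (19.56 − 1.181) / 0.419 = 43.87 mg/L.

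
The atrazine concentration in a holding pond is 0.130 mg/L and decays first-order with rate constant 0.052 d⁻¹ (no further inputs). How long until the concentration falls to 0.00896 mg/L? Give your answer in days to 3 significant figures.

t = ln(C₀/C)/k = ln(0.130/0.00896)/0.052 = 2.675/0.052 = 51.44 d.

51.4 d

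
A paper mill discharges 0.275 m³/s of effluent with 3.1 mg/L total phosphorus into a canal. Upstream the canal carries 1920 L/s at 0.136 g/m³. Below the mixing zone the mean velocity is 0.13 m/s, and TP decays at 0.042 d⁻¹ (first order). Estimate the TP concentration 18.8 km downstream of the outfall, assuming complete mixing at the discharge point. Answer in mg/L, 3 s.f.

0.473 mg/L

1920 L/s = 1.92 m³/s.
After complete mixing, C₀ = (0.275·3.1 + 1.92·0.136) / 2.195 = 0.5073 mg/L.
Travel time t = 1.88e+04 m / 0.13 m/s = 1.446e+05 s = 1.674 d.
C = 0.5073·exp(−0.042·1.674) = 0.5073·0.9321 = 0.4729 mg/L.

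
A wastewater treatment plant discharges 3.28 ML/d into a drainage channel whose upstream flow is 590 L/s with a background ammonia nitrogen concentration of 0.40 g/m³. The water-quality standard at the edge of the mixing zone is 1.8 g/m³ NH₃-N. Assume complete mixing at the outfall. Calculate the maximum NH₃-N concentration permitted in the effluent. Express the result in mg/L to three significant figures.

23.6 mg/L

3.28 ML/d = 0.03796 m³/s.
590 L/s = 0.59 m³/s.
Mass balance: 1.8·0.628 = 0.03796·Cₑ + 0.59·0.4.
Cₑ = (1.13 − 0.236) / 0.03796 = 23.56 mg/L.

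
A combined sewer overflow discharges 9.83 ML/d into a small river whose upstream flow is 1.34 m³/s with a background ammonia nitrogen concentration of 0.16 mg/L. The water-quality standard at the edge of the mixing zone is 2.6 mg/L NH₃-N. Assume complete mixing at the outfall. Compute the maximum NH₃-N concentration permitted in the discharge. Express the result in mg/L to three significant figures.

9.83 ML/d = 0.1138 m³/s.
Mass balance: 2.6·1.454 = 0.1138·Cₑ + 1.34·0.16.
Cₑ = (3.78 − 0.2144) / 0.1138 = 31.34 mg/L.

31.3 mg/L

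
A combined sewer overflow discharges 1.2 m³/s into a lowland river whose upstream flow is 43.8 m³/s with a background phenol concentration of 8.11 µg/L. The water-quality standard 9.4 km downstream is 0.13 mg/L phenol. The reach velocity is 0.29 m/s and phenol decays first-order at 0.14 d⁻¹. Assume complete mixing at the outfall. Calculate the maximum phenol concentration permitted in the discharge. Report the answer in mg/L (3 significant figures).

4.84 mg/L

8.11 µg/L = 0.00811 mg/L.
Travel time to the compliance point: t = 9400/0.29 = 3.241e+04 s = 0.3752 d; decay factor exp(−0.14·0.3752) = 0.9488.
So the concentration just after mixing may be at most 0.13/0.9488 = 0.137 mg/L.
Mass balance: 0.137·45 = 1.2·Cₑ + 43.8·0.00811.
Cₑ = (6.165 − 0.3552) / 1.2 = 4.842 mg/L.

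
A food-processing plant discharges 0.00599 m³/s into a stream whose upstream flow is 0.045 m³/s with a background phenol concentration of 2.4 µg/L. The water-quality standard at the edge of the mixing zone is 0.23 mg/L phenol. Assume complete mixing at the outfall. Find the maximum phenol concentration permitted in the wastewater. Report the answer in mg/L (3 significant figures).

2.4 µg/L = 0.0024 mg/L.
Mass balance: 0.23·0.05099 = 0.00599·Cₑ + 0.045·0.0024.
Cₑ = (0.01173 − 0.000108) / 0.00599 = 1.94 mg/L.

1.94 mg/L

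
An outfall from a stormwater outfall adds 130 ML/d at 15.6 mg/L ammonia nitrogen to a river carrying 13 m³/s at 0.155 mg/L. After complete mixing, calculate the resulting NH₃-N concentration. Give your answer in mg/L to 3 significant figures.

1.76 mg/L

130 ML/d = 1.505 m³/s.
Conservation of mass across the mixing zone: C = (1.505·15.6 + 13·0.155) / (1.505 + 13) = 25.49/14.5 = 1.757 mg/L.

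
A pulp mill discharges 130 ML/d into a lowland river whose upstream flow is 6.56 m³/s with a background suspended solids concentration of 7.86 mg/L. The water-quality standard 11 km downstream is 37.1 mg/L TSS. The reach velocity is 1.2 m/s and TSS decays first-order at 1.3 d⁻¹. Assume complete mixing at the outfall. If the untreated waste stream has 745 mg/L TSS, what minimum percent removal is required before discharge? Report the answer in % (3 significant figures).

74.0 %

130 ML/d = 1.505 m³/s.
Travel time to the compliance point: t = 1.1e+04/1.2 = 9167 s = 0.1061 d; decay factor exp(−1.3·0.1061) = 0.8712.
So the concentration just after mixing may be at most 37.1/0.8712 = 42.59 mg/L.
Mass balance: 42.59·8.065 = 1.505·Cₑ + 6.56·7.86.
Cₑ = (343.4 − 51.56) / 1.505 = 194 mg/L.
Required removal = 1 − 194/745 = 73.96 %.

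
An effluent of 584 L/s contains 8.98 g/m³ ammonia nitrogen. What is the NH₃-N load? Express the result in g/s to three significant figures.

584 L/s = 0.584 m³/s.
Mass flux = Q·C = 0.584 m³/s × 8.98 g/m³ = 5.244 g/s.

5.24 g/s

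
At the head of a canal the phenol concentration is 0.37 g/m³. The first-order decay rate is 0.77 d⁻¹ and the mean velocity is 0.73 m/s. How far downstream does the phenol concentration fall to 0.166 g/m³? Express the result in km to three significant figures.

From C = C₀·e^(−kt), t = ln(C₀/C)/k = ln(0.37/0.166)/0.77 = 0.8015/0.77 = 1.041 d.
Distance = v·t = 0.73 m/s × 8.994e+04 s = 6.565e+04 m = 65.65 km.

65.7 km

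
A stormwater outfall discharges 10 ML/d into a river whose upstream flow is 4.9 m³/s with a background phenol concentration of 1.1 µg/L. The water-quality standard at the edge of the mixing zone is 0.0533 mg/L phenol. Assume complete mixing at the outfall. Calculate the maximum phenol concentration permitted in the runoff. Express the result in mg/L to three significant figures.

10 ML/d = 0.1157 m³/s.
1.1 µg/L = 0.0011 mg/L.
Mass balance: 0.0533·5.016 = 0.1157·Cₑ + 4.9·0.0011.
Cₑ = (0.2673 − 0.00539) / 0.1157 = 2.263 mg/L.

2.26 mg/L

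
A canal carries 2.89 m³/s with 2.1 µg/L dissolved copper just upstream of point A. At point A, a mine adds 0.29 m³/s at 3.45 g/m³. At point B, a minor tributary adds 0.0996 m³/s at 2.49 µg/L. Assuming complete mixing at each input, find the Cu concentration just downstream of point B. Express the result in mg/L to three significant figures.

2.1 µg/L = 0.0021 mg/L.
After input A: C = (2.89·0.0021 + 0.29·3.45) / 3.18 = 0.3165 mg/L.
2.49 µg/L = 0.00249 mg/L.
After input B: C = (3.18·0.3165 + 0.0996·0.00249) / 3.28 = 0.307 mg/L.

0.307 mg/L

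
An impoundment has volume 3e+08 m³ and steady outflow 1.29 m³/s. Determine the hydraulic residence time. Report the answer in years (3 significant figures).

7.37 yr

Q = 1.29 m³/s × 3.156e+07 s/yr = 4.071e+07 m³/yr.
Hydraulic residence time τ = V/Q = 3e+08/4.071e+07 = 7.369 yr.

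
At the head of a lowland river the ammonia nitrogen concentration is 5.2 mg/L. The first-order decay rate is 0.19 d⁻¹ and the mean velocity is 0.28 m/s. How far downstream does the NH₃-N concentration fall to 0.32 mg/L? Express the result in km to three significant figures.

From C = C₀·e^(−kt), t = ln(C₀/C)/k = ln(5.2/0.32)/0.19 = 2.788/0.19 = 14.67 d.
Distance = v·t = 0.28 m/s × 1.268e+06 s = 3.55e+05 m = 355 km.

355 km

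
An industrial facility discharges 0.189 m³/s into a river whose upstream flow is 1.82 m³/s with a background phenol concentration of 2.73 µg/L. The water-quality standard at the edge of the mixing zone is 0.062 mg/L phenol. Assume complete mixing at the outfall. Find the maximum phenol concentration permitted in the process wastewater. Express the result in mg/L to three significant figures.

2.73 µg/L = 0.00273 mg/L.
Mass balance: 0.062·2.009 = 0.189·Cₑ + 1.82·0.00273.
Cₑ = (0.1246 − 0.004969) / 0.189 = 0.6327 mg/L.

0.633 mg/L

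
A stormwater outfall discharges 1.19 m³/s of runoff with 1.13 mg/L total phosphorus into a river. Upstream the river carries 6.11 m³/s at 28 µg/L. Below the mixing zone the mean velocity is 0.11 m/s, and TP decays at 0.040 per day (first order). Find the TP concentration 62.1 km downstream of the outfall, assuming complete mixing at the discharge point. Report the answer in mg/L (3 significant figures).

28 µg/L = 0.028 mg/L.
After complete mixing, C₀ = (1.19·1.13 + 6.11·0.028) / 7.3 = 0.2076 mg/L.
Travel time t = 6.21e+04 m / 0.11 m/s = 5.645e+05 s = 6.534 d.
C = 0.2076·exp(−0.040·6.534) = 0.2076·0.77 = 0.1599 mg/L.

0.160 mg/L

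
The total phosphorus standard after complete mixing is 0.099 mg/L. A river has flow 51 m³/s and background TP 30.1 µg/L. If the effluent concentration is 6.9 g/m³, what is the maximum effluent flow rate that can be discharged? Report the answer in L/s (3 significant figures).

517 L/s

30.1 µg/L = 0.0301 mg/L.
Mass balance at complete mixing: C_std·(Q_w + Q_r) = Q_w·C_e + Q_r·C_b.
Rearranging, Q_w = Q_r·(C_std − C_b)/(C_e − C_std) = 51·(0.099 − 0.0301) / (6.9 − 0.099) = 0.5167 m³/s.
= 516.7 L/s.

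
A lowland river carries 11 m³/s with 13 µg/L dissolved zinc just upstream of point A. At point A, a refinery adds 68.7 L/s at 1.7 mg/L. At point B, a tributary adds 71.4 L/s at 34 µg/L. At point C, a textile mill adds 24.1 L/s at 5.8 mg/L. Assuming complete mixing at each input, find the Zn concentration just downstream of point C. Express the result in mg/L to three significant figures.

0.0360 mg/L

13 µg/L = 0.013 mg/L.
68.7 L/s = 0.0687 m³/s.
After input A: C = (11·0.013 + 0.0687·1.7) / 11.07 = 0.02347 mg/L.
71.4 L/s = 0.0714 m³/s.
34 µg/L = 0.034 mg/L.
After input B: C = (11.07·0.02347 + 0.0714·0.034) / 11.14 = 0.02354 mg/L.
24.1 L/s = 0.0241 m³/s.
After input C: C = (11.14·0.02354 + 0.0241·5.8) / 11.16 = 0.03601 mg/L.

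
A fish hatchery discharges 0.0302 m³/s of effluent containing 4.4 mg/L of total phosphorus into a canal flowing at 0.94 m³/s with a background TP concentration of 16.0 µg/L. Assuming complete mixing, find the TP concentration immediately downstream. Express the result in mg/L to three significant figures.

16.0 µg/L = 0.016 mg/L.
Conservation of mass across the mixing zone: C = (0.0302·4.4 + 0.94·0.016) / (0.0302 + 0.94) = 0.1479/0.9702 = 0.1525 mg/L.

0.152 mg/L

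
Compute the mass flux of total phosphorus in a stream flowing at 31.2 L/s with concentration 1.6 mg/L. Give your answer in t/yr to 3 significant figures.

31.2 L/s = 0.0312 m³/s.
Mass flux = Q·C = 0.0312 m³/s × 1.6 g/m³ = 0.04992 g/s.
= 0.04992 g/s × 31.56 = 1.575 t/yr.

1.58 t/yr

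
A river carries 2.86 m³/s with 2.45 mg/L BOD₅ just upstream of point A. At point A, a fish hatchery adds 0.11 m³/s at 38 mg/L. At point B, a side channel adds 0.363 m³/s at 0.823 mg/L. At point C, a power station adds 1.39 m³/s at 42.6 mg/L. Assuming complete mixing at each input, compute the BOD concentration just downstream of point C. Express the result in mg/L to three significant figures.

After input A: C = (2.86·2.45 + 0.11·38) / 2.97 = 3.767 mg/L.
After input B: C = (2.97·3.767 + 0.363·0.823) / 3.333 = 3.446 mg/L.
After input C: C = (3.333·3.446 + 1.39·42.6) / 4.723 = 14.97 mg/L.

15.0 mg/L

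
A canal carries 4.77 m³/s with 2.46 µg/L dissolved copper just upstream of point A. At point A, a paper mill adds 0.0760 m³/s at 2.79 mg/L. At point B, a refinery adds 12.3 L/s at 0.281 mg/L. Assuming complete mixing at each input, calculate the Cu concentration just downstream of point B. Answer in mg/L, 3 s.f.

2.46 µg/L = 0.00246 mg/L.
After input A: C = (4.77·0.00246 + 0.076·2.79) / 4.846 = 0.04618 mg/L.
12.3 L/s = 0.0123 m³/s.
After input B: C = (4.846·0.04618 + 0.0123·0.281) / 4.858 = 0.04677 mg/L.

0.0468 mg/L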